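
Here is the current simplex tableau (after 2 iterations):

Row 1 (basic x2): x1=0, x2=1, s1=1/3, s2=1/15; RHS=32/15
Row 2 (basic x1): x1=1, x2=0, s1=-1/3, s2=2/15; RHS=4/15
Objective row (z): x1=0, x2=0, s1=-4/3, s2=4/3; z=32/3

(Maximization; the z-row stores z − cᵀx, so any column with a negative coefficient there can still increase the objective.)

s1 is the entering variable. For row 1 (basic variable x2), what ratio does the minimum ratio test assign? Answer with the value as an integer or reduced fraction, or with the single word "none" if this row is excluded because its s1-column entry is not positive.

32/5

Ratio = RHS / (s1 entry) = (32/15) / (1/3) = 32/5.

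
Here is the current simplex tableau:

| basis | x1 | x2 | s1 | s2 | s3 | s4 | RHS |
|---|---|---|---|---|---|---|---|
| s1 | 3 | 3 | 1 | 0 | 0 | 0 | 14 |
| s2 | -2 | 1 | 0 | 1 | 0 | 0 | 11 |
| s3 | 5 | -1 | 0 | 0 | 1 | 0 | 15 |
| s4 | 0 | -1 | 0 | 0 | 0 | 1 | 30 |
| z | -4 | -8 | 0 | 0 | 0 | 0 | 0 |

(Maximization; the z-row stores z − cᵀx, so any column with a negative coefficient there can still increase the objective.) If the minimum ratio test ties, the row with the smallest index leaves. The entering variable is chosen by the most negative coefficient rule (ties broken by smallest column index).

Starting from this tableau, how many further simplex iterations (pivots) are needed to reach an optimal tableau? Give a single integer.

1

pivot: x2 in, s1 out → z = 112/3
No improving column remains; optimal.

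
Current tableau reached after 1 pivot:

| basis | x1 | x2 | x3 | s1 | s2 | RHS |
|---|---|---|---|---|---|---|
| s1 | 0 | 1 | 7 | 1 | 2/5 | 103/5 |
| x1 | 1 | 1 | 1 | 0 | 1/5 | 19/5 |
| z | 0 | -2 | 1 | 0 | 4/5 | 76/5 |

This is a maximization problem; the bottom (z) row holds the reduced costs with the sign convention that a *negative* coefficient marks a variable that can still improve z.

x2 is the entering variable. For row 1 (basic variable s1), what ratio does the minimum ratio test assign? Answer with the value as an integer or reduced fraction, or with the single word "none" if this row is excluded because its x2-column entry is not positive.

Ratio = RHS / (x2 entry) = (103/5) / 1 = 103/5.

103/5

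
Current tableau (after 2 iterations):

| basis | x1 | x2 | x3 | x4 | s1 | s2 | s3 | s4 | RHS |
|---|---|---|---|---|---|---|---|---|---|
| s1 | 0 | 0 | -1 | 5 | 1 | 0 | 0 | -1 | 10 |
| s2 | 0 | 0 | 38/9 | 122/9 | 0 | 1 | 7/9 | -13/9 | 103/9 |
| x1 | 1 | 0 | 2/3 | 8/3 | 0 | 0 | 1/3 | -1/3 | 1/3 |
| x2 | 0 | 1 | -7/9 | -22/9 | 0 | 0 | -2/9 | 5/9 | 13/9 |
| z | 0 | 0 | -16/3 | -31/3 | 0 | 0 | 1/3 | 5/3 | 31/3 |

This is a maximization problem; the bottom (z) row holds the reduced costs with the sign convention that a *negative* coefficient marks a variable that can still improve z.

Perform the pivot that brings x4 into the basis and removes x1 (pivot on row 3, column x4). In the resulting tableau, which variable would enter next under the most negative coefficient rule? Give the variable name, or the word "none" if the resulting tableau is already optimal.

Pivot element 8/3. New z-row = old z-row − (-31/3)·(row 3/(8/3)).
Updated z-row coefficients: x1: 31/8, x2: 0, x3: -11/4, x4: 0, s1: 0, s2: 0, s3: 13/8, s4: 3/8.
The most negative is -11/4 in column x3, so x3 would enter next.

x3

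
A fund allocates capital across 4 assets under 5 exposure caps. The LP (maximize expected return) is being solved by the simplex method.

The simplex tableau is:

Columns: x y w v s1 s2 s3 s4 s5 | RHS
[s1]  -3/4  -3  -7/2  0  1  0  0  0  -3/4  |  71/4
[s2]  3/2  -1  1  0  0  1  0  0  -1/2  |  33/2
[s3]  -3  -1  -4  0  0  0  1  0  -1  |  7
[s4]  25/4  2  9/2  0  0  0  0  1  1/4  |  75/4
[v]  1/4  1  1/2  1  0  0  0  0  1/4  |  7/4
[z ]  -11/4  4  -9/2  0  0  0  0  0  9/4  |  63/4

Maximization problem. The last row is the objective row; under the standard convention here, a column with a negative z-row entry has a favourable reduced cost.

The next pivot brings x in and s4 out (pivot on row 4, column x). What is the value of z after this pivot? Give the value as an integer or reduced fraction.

Minimum ratio for x: (75/4)/(25/4) = 3.
z changes by −(z-row coeff of x)·ratio = −(-11/4)·3 = 33/4.
New z = 63/4 + (33/4) = 24.

24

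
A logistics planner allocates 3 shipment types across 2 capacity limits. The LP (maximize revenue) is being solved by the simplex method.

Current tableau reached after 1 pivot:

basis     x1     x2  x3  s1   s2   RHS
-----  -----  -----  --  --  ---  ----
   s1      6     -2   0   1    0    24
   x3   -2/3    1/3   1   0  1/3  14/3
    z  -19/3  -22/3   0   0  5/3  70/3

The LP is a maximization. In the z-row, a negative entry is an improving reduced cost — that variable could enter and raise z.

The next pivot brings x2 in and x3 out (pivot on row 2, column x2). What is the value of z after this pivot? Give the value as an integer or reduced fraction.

126

Minimum ratio for x2: (14/3)/(1/3) = 14.
z changes by −(z-row coeff of x2)·ratio = −(-22/3)·14 = 308/3.
New z = 70/3 + (308/3) = 126.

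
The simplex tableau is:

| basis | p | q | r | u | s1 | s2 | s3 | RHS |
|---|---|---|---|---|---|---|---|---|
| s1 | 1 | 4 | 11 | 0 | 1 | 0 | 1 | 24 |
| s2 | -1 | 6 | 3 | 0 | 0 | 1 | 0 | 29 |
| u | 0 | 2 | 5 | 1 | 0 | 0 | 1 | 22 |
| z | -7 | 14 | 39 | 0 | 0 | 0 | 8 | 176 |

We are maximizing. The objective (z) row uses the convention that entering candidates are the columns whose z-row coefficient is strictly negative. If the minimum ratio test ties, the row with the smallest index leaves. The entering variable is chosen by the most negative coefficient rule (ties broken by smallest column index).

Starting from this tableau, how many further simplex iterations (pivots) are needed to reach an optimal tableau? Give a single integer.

pivot: p in, s1 out → z = 344
No improving column remains; optimal.

1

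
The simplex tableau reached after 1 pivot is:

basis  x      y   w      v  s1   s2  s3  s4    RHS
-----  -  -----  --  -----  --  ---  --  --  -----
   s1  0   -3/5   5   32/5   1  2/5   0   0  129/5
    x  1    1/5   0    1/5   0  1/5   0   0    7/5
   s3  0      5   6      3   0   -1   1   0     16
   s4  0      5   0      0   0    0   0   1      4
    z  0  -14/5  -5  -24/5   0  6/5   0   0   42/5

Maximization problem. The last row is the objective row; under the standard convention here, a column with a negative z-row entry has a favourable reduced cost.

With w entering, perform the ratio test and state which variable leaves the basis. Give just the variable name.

Ratios: row 1 (s1): (129/5)/5 = 129/25; row 2 (x): entry 0 ≤ 0, skip; row 3 (s3): 16/6 = 8/3; row 4 (s4): entry 0 ≤ 0, skip.
Minimum ratio 8/3 is in the s3 row, so s3 leaves.

s3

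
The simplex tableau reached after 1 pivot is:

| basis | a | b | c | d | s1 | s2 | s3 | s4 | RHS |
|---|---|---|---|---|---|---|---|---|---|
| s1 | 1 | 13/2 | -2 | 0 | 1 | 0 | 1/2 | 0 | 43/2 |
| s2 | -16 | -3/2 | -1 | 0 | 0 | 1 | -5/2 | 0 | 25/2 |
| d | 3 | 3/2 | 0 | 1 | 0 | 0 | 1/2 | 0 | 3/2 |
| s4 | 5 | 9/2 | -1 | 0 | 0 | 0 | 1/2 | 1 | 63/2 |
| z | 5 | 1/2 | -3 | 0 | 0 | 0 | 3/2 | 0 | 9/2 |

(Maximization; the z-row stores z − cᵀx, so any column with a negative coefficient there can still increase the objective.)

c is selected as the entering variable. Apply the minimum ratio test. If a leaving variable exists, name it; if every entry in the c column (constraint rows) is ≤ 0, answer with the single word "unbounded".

c-column entries: row 1: -2, row 2: -1, row 3: 0, row 4: -1. All ≤ 0, so c can increase without bound; the LP is unbounded in this direction.

unbounded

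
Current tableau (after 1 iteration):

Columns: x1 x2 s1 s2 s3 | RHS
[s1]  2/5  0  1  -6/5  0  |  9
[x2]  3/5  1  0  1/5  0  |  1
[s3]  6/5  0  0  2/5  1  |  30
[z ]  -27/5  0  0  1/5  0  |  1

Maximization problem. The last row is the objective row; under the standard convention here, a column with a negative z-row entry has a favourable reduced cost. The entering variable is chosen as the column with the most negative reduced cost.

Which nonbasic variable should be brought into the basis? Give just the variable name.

x1

Objective-row coefficients: x1: -27/5, x2: 0, s1: 0, s2: 1/5, s3: 0.
The most negative is -27/5 in column x1, so x1 enters.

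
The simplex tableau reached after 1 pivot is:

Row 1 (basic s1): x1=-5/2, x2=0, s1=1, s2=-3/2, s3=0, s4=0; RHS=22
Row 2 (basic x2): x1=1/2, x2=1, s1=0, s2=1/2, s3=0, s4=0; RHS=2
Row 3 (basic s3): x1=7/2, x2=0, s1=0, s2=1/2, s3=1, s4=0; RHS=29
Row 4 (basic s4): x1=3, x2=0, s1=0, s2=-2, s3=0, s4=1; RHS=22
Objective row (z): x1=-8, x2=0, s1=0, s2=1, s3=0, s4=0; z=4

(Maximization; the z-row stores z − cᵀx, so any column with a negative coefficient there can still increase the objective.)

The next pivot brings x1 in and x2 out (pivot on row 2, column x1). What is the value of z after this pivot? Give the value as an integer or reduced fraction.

36

Minimum ratio for x1: 2/(1/2) = 4.
z changes by −(z-row coeff of x1)·ratio = −(-8)·4 = 32.
New z = 4 + 32 = 36.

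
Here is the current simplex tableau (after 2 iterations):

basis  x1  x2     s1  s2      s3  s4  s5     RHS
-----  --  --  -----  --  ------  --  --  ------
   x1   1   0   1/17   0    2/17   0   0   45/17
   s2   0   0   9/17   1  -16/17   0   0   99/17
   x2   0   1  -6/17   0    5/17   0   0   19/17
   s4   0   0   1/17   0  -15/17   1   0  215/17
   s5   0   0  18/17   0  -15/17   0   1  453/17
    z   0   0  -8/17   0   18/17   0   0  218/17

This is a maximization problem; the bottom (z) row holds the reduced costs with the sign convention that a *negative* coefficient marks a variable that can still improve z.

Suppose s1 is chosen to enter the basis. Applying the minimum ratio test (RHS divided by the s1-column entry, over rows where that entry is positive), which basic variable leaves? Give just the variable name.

Ratios: row 1 (x1): (45/17)/(1/17) = 45; row 2 (s2): (99/17)/(9/17) = 11; row 3 (x2): entry -6/17 ≤ 0, skip; row 4 (s4): (215/17)/(1/17) = 215; row 5 (s5): (453/17)/(18/17) = 151/6.
Minimum ratio 11 is in the s2 row, so s2 leaves.

s2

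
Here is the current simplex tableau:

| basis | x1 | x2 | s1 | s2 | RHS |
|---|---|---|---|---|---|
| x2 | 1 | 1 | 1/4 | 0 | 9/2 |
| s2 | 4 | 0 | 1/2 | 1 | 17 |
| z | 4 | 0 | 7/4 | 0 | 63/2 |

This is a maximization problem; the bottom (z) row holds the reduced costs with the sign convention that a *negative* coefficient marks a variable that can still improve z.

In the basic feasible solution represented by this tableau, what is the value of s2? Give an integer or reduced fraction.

17

s2 is basic (row 2); its value is the RHS of that row: 17.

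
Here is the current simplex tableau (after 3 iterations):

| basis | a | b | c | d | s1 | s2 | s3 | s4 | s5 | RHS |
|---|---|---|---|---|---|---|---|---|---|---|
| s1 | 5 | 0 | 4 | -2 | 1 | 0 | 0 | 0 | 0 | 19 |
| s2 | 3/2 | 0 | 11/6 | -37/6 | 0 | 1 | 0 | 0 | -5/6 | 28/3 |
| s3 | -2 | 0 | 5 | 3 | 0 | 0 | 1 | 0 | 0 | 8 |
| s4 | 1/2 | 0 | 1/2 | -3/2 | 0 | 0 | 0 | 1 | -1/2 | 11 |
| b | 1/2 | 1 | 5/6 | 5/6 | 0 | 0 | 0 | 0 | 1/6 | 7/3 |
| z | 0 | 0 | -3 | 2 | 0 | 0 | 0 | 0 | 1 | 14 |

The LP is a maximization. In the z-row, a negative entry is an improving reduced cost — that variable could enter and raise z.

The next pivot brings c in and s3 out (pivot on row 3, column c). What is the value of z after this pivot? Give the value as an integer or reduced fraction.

94/5

Minimum ratio for c: 8/5 = 8/5.
z changes by −(z-row coeff of c)·ratio = −(-3)·(8/5) = 24/5.
New z = 14 + (24/5) = 94/5.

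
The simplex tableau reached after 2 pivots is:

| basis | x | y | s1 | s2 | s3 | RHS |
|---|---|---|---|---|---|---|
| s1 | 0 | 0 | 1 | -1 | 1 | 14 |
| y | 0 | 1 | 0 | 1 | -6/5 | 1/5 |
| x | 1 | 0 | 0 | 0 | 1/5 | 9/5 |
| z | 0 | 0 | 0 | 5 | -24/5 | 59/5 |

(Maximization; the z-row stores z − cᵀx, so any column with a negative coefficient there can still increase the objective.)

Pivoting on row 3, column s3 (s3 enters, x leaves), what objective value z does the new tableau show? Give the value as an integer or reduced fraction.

55

Minimum ratio for s3: (9/5)/(1/5) = 9.
z changes by −(z-row coeff of s3)·ratio = −(-24/5)·9 = 216/5.
New z = 59/5 + (216/5) = 55.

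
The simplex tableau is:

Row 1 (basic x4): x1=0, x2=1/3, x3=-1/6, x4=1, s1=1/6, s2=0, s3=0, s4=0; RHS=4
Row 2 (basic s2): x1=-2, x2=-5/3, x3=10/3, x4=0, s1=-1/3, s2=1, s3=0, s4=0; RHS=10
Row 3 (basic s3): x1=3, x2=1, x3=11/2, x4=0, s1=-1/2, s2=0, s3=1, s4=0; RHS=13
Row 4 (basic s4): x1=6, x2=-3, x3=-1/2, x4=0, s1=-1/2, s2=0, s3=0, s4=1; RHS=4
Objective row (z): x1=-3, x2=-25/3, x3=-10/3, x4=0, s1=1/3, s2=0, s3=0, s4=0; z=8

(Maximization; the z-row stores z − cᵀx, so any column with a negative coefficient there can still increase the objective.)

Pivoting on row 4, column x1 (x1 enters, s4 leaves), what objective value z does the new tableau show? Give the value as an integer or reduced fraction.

10

Minimum ratio for x1: 4/6 = 2/3.
z changes by −(z-row coeff of x1)·ratio = −(-3)·(2/3) = 2.
New z = 8 + 2 = 10.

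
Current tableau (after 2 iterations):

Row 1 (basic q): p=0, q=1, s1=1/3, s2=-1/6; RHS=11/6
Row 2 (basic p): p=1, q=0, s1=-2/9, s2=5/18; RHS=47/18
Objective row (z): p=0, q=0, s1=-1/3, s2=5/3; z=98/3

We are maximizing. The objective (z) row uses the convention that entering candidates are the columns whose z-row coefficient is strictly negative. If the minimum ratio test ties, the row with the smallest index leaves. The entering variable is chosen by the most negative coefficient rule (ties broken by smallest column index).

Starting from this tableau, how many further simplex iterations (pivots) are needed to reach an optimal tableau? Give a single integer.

pivot: s1 in, q out → z = 69/2
No improving column remains; optimal.

1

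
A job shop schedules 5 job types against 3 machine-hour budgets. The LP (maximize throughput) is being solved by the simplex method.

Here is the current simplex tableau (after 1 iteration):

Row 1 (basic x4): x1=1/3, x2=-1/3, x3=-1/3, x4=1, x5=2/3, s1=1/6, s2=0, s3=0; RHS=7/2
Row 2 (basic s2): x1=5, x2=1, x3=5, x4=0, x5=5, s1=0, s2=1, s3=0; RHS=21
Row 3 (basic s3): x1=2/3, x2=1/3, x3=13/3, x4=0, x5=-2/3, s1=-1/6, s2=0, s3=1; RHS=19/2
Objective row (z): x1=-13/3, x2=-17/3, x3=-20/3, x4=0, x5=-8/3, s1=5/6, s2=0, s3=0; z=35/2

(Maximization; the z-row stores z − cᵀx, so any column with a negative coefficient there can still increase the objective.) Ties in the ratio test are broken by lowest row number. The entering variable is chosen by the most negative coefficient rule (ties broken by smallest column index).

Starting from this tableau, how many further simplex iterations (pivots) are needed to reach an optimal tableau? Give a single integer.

pivot: x3 in, s3 out → z = 835/26
pivot: x2 in, s2 out → z = 1859/16
pivot: s3 in, x3 out → z = 273/2
No improving column remains; optimal.

3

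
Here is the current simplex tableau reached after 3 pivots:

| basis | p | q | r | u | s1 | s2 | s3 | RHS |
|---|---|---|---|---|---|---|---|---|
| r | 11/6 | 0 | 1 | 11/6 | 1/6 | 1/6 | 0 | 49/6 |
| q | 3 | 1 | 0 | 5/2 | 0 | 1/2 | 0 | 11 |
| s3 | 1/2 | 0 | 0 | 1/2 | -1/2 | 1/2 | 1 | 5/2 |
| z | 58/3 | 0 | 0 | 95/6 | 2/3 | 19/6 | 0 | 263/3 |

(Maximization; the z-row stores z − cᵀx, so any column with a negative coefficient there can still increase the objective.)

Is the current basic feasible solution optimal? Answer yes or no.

No objective-row coefficient is strictly negative, so no entering variable exists; the tableau is optimal.

yes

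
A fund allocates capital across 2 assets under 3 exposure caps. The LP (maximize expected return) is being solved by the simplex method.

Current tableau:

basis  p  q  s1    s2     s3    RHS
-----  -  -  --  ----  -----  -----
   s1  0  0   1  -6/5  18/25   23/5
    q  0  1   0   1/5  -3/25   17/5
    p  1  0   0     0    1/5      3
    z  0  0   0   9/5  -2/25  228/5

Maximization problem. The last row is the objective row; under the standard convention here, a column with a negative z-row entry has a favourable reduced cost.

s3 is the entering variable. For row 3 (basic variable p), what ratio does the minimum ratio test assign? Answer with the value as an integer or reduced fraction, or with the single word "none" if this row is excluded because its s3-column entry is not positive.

15

Ratio = RHS / (s3 entry) = 3 / (1/5) = 15.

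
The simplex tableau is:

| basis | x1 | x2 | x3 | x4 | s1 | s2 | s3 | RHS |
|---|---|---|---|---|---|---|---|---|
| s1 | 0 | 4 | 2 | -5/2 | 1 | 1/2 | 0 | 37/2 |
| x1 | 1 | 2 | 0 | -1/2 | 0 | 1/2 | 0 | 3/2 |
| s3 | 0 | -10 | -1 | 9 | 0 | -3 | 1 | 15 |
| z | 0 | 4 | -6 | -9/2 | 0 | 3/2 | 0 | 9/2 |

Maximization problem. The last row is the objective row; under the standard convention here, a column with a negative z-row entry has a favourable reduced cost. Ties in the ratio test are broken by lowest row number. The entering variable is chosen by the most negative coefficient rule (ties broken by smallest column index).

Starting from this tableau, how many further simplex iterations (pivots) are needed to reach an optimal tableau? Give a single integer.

3

pivot: x3 in, s1 out → z = 60
pivot: x4 in, s3 out → z = 3024/31
pivot: s2 in, x1 out → z = 219/2
No improving column remains; optimal.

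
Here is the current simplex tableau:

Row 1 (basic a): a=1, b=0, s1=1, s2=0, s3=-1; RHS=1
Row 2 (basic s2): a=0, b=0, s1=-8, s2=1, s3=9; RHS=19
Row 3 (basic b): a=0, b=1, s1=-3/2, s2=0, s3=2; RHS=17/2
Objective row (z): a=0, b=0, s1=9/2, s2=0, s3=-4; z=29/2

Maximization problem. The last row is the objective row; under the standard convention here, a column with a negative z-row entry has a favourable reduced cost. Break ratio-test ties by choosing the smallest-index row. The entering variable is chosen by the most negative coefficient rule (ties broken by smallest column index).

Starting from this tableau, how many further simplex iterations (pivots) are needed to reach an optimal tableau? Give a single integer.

pivot: s3 in, s2 out → z = 413/18
No improving column remains; optimal.

1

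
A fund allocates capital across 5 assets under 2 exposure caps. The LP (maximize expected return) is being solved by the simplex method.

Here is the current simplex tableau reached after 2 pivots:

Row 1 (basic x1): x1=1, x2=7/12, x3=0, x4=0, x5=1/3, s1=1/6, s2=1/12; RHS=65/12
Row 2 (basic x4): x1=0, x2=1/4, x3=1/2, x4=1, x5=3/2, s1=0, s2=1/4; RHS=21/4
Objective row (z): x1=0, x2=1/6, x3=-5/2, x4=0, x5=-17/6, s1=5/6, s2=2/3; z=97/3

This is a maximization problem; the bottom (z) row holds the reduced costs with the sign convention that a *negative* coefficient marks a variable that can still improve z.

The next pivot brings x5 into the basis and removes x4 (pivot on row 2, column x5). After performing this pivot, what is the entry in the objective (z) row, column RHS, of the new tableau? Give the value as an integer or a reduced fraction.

Pivot element is row 2, column x5: 3/2.
Normalize row 2: new (row 2, RHS) = (21/4)/(3/2) = 7/2.
z-row ← z-row − (-17/6)·(new row 2): 97/3 − (-17/6)·(7/2) = 169/4.

169/4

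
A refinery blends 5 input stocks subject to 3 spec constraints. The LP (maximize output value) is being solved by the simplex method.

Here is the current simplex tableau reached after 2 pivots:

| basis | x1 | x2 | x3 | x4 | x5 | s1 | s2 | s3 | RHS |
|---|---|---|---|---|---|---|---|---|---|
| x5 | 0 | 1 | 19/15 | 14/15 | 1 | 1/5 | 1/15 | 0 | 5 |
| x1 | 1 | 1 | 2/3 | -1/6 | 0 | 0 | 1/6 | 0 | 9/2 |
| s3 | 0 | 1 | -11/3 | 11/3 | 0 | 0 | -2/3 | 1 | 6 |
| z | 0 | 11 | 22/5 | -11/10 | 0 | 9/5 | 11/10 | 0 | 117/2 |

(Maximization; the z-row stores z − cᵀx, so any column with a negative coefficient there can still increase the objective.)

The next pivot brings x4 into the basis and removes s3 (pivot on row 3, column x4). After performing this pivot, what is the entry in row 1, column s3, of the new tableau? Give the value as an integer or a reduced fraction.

Pivot element is row 3, column x4: 11/3.
Normalize row 3: new (row 3, s3) = 1/(11/3) = 3/11.
row 1 ← row 1 − (14/15)·(new row 3): 0 − (14/15)·(3/11) = -14/55.

-14/55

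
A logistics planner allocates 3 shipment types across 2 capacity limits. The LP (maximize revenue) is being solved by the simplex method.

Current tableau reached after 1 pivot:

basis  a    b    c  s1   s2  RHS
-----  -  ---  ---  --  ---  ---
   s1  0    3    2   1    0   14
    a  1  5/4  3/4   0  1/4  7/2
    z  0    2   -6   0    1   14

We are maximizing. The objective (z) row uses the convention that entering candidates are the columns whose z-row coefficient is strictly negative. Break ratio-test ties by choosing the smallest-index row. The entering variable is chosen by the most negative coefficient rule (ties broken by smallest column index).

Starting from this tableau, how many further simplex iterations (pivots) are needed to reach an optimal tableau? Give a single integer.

1

pivot: c in, a out → z = 42
No improving column remains; optimal.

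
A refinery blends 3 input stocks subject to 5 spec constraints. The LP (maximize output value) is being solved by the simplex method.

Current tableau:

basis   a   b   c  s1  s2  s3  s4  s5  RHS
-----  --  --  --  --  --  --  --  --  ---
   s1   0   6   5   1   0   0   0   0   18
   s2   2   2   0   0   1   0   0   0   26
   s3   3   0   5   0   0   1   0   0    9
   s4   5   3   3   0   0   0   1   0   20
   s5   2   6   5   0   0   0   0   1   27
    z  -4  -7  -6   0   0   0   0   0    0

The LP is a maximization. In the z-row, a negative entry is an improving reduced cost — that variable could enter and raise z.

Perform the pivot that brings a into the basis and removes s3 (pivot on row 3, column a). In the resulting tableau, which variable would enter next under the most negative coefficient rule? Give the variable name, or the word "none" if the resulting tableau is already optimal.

b

Pivot element 3. New z-row = old z-row − (-4)·(row 3/3).
Updated z-row coefficients: a: 0, b: -7, c: 2/3, s1: 0, s2: 0, s3: 4/3, s4: 0, s5: 0.
The most negative is -7 in column b, so b would enter next.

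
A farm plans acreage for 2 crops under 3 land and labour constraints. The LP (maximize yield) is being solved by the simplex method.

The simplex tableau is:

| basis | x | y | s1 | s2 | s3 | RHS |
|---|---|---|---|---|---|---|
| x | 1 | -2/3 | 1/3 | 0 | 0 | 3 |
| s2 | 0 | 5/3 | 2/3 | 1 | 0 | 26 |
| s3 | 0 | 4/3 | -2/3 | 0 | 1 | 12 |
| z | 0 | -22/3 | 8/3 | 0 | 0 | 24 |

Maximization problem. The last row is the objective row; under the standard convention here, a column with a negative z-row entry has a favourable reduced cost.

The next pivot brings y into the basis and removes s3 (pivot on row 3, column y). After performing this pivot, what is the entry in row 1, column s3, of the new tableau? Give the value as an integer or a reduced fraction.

Pivot element is row 3, column y: 4/3.
Normalize row 3: new (row 3, s3) = 1/(4/3) = 3/4.
row 1 ← row 1 − (-2/3)·(new row 3): 0 − (-2/3)·(3/4) = 1/2.

1/2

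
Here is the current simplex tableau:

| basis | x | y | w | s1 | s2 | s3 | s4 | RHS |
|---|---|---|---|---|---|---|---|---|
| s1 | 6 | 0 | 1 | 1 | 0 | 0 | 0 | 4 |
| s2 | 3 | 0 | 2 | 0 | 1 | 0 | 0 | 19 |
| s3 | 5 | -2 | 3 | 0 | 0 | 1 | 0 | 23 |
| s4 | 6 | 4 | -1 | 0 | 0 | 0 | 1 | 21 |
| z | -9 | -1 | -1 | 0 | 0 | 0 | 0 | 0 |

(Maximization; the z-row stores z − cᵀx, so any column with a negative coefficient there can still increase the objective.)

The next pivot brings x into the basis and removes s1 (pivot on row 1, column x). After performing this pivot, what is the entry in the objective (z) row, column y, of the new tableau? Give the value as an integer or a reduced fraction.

Pivot element is row 1, column x: 6.
Normalize row 1: new (row 1, y) = 0/6 = 0.
z-row ← z-row − (-9)·(new row 1): -1 − (-9)·0 = -1.

-1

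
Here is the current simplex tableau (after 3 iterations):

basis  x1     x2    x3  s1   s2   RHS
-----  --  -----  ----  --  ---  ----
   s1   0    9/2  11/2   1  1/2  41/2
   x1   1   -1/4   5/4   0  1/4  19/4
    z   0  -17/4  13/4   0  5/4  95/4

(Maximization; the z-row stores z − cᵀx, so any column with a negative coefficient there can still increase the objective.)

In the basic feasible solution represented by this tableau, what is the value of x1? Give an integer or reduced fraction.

x1 is basic (row 2); its value is the RHS of that row: 19/4.

19/4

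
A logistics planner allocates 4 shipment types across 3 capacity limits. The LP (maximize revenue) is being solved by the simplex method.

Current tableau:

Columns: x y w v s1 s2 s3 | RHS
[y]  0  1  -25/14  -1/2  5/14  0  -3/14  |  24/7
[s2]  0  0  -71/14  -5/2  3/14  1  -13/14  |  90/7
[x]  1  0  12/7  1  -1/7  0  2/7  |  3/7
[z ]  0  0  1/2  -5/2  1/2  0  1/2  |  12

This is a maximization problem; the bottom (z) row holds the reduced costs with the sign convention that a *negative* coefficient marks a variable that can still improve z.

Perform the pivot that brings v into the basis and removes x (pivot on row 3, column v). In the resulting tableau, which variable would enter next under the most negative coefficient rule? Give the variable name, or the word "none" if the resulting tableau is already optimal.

none

Pivot element 1. New z-row = old z-row − (-5/2)·(row 3/1).
Updated z-row coefficients: x: 5/2, y: 0, w: 67/14, v: 0, s1: 1/7, s2: 0, s3: 17/14.
No coefficient is strictly negative; the tableau after this pivot is optimal.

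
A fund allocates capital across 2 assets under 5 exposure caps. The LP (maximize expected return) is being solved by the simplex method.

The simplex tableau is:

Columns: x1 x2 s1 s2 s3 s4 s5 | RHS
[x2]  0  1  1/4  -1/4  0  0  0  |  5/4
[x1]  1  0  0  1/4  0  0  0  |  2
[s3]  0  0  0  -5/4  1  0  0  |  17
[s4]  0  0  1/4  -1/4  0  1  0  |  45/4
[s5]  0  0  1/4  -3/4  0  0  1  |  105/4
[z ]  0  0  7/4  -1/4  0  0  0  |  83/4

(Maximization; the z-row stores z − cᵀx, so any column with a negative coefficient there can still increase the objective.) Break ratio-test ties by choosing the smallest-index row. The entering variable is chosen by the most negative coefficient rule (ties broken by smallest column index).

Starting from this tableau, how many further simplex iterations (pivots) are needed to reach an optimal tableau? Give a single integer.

pivot: s2 in, x1 out → z = 91/4
No improving column remains; optimal.

1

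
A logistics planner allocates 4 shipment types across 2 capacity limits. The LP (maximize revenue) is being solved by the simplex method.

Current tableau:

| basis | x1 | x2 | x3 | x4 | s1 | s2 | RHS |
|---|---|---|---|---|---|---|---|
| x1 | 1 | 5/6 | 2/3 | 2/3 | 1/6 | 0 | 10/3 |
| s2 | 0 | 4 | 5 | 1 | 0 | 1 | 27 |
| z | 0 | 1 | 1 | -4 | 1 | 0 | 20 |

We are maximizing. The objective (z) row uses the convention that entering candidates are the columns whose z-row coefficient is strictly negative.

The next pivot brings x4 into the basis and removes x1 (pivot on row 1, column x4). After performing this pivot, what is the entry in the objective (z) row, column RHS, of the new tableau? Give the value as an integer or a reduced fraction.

40

Pivot element is row 1, column x4: 2/3.
Normalize row 1: new (row 1, RHS) = (10/3)/(2/3) = 5.
z-row ← z-row − (-4)·(new row 1): 20 − (-4)·5 = 40.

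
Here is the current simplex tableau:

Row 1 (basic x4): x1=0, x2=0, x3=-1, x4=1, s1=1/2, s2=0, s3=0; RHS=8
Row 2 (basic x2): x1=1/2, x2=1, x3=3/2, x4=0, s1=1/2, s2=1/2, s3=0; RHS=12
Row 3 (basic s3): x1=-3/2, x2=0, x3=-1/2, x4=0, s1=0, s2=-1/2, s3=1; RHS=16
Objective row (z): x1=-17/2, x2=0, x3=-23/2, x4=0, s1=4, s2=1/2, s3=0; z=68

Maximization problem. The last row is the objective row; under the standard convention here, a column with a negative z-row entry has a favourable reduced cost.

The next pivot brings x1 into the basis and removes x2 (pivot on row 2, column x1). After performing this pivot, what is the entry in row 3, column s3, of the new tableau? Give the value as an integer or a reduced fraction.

1

Pivot element is row 2, column x1: 1/2.
Normalize row 2: new (row 2, s3) = 0/(1/2) = 0.
row 3 ← row 3 − (-3/2)·(new row 2): 1 − (-3/2)·0 = 1.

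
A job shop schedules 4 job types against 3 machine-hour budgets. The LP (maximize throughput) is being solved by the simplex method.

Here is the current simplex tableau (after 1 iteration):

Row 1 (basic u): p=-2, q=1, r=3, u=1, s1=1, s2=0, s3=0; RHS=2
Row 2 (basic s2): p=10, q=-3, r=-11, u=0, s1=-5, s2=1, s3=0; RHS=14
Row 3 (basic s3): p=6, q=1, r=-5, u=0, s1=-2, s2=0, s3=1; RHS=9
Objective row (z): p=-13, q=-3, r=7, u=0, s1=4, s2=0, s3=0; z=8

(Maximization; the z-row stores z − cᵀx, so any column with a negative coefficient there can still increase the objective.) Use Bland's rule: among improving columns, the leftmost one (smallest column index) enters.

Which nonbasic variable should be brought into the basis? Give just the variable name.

Objective-row coefficients: p: -13, q: -3, r: 7, u: 0, s1: 4, s2: 0, s3: 0.
Improving columns: p, q. Bland's rule picks the smallest column index → p.

p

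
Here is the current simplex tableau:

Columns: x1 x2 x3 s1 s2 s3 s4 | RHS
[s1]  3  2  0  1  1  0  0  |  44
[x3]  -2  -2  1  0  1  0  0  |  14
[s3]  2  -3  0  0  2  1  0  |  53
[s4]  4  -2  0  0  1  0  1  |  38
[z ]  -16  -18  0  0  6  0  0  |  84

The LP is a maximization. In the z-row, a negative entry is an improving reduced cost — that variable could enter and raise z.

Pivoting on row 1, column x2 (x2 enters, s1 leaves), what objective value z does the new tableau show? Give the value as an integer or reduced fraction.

480

Minimum ratio for x2: 44/2 = 22.
z changes by −(z-row coeff of x2)·ratio = −(-18)·22 = 396.
New z = 84 + 396 = 480.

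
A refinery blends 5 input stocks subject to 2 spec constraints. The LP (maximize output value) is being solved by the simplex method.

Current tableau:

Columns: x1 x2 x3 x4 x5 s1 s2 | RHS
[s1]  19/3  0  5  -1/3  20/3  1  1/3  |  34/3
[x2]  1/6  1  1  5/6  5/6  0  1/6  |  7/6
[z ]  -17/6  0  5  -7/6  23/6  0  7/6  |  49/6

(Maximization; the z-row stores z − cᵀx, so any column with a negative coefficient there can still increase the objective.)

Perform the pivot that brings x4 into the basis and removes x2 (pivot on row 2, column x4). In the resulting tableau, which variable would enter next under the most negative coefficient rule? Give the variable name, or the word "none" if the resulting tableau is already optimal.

Pivot element 5/6. New z-row = old z-row − (-7/6)·(row 2/(5/6)).
Updated z-row coefficients: x1: -13/5, x2: 7/5, x3: 32/5, x4: 0, x5: 5, s1: 0, s2: 7/5.
The most negative is -13/5 in column x1, so x1 would enter next.

x1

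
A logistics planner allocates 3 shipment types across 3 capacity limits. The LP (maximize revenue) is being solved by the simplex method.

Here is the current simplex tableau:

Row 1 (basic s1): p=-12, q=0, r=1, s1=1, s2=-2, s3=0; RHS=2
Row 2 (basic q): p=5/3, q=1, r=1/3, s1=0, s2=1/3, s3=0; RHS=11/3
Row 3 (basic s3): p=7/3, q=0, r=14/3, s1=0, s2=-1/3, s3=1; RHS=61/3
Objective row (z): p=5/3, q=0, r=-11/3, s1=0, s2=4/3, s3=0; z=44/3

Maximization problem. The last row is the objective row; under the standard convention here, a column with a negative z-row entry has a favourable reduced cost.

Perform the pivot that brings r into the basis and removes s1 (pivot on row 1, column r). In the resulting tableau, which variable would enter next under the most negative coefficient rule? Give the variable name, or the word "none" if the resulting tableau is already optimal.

Pivot element 1. New z-row = old z-row − (-11/3)·(row 1/1).
Updated z-row coefficients: p: -127/3, q: 0, r: 0, s1: 11/3, s2: -6, s3: 0.
The most negative is -127/3 in column p, so p would enter next.

p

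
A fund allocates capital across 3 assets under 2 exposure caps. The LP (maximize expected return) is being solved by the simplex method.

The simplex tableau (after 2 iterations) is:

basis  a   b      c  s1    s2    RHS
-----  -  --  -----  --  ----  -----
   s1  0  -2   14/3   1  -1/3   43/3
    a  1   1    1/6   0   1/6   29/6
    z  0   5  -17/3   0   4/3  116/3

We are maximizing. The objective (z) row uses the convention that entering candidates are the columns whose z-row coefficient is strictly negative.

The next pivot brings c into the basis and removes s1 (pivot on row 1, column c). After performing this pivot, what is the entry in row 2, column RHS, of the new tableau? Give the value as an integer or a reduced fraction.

121/28

Pivot element is row 1, column c: 14/3.
Normalize row 1: new (row 1, RHS) = (43/3)/(14/3) = 43/14.
row 2 ← row 2 − (1/6)·(new row 1): 29/6 − (1/6)·(43/14) = 121/28.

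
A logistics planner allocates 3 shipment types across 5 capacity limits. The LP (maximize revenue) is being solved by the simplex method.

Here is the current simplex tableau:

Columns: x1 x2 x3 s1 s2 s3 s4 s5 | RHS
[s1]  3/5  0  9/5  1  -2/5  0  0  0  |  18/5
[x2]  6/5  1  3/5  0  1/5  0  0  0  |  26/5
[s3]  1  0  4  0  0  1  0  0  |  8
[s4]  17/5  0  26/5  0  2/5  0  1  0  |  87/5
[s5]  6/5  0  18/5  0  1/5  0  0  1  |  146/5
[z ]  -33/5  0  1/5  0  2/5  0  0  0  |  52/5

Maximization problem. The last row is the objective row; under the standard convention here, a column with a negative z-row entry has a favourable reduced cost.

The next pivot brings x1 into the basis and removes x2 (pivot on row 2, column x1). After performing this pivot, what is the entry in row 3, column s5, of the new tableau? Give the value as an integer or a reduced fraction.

0

Pivot element is row 2, column x1: 6/5.
Normalize row 2: new (row 2, s5) = 0/(6/5) = 0.
row 3 ← row 3 − 1·(new row 2): 0 − 1·0 = 0.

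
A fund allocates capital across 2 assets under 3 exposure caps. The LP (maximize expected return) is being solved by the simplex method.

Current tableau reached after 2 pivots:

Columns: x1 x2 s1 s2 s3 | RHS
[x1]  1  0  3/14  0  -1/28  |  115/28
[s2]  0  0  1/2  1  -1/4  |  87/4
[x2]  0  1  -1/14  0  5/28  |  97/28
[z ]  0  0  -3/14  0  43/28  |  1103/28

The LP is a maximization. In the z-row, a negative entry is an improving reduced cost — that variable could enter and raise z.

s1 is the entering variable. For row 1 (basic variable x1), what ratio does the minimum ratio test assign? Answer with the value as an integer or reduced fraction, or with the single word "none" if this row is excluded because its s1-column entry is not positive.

Ratio = RHS / (s1 entry) = (115/28) / (3/14) = 115/6.

115/6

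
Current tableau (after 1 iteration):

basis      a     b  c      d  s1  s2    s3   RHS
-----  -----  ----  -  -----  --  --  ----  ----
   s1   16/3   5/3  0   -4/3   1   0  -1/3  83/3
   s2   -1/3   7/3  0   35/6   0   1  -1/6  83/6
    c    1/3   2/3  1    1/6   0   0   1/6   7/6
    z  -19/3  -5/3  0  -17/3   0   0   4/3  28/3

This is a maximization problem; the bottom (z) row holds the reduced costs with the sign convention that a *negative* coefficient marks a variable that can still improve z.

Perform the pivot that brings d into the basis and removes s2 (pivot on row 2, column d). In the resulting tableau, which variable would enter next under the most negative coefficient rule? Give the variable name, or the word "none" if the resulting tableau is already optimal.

Pivot element 35/6. New z-row = old z-row − (-17/3)·(row 2/(35/6)).
Updated z-row coefficients: a: -233/35, b: 3/5, c: 0, d: 0, s1: 0, s2: 34/35, s3: 41/35.
The most negative is -233/35 in column a, so a would enter next.

a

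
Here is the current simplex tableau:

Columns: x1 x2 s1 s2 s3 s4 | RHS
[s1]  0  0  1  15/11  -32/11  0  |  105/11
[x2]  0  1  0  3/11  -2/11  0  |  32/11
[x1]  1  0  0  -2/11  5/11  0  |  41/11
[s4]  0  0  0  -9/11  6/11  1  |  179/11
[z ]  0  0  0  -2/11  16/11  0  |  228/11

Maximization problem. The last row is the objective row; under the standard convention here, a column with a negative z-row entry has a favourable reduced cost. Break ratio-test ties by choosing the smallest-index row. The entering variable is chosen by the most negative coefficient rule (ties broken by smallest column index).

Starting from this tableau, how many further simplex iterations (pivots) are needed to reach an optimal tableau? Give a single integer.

pivot: s2 in, s1 out → z = 22
No improving column remains; optimal.

1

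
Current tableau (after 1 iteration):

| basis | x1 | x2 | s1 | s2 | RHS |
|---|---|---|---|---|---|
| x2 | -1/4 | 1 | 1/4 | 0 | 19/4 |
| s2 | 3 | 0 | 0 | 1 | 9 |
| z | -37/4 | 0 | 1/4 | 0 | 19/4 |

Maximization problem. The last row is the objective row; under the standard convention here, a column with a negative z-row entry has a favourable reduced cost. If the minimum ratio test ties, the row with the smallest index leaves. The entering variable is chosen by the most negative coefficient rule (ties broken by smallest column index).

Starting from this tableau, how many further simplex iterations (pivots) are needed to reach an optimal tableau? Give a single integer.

pivot: x1 in, s2 out → z = 65/2
No improving column remains; optimal.

1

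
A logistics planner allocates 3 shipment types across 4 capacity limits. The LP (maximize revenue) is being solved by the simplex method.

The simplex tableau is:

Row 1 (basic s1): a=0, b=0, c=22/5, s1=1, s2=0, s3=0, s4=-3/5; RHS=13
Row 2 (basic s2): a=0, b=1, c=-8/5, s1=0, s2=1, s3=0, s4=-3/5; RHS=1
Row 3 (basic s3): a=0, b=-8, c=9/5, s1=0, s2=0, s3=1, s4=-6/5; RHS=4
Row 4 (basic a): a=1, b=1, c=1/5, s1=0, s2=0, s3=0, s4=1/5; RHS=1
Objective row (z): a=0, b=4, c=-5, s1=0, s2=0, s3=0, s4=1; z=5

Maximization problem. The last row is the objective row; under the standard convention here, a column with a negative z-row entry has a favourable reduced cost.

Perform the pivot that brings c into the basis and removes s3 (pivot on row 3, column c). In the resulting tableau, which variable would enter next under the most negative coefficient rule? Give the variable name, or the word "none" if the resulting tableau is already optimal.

Pivot element 9/5. New z-row = old z-row − (-5)·(row 3/(9/5)).
Updated z-row coefficients: a: 0, b: -164/9, c: 0, s1: 0, s2: 0, s3: 25/9, s4: -7/3.
The most negative is -164/9 in column b, so b would enter next.

b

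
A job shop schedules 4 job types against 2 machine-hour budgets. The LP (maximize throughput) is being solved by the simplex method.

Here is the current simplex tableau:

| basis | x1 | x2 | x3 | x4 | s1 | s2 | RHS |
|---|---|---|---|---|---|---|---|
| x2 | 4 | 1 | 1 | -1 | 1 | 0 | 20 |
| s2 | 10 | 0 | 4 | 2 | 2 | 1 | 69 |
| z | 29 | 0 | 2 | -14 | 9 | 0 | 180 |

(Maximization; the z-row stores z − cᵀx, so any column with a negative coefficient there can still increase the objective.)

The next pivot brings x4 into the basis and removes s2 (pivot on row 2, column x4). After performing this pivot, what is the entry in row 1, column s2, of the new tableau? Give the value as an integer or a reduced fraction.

1/2

Pivot element is row 2, column x4: 2.
Normalize row 2: new (row 2, s2) = 1/2 = 1/2.
row 1 ← row 1 − (-1)·(new row 2): 0 − (-1)·(1/2) = 1/2.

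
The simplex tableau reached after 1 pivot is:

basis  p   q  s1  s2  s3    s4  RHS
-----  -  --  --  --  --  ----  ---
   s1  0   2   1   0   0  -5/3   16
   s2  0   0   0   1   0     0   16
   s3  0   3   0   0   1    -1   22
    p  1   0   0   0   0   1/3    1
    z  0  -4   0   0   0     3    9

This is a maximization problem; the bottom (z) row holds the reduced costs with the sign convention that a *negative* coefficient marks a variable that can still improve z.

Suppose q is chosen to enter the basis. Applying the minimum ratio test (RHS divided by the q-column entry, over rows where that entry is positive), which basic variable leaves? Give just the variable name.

Ratios: row 1 (s1): 16/2 = 8; row 2 (s2): entry 0 ≤ 0, skip; row 3 (s3): 22/3 = 22/3; row 4 (p): entry 0 ≤ 0, skip.
Minimum ratio 22/3 is in the s3 row, so s3 leaves.

s3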